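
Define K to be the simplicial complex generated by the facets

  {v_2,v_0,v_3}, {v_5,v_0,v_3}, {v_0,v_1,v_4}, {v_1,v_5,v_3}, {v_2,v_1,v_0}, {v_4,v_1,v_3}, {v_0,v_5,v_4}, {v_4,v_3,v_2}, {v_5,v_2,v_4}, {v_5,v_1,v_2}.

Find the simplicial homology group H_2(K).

H_2 = 0.

Order the vertices as v_0 < v_1 < v_2 < v_3 < v_4 < v_5. Listing each simplex with vertices in this order, K has dimension 2 with simplices:

  0-simplices (6): [v_0], [v_1], [v_2], [v_3], [v_4], [v_5]
  1-simplices (15): (15 of them)
  2-simplices (10): [v_0,v_1,v_2], [v_0,v_1,v_4], [v_0,v_2,v_3], [v_0,v_3,v_5], [v_0,v_4,v_5], [v_1,v_2,v_5], [v_1,v_3,v_4], [v_1,v_3,v_5], [v_2,v_3,v_4], [v_2,v_4,v_5]

giving chain groups C_0 ≅ Z^6, C_1 ≅ Z^15, C_2 ≅ Z^10.

∂_1: C_1 → C_0 sends each edge [p,q] (with p < q) to q − p. For instance
  ∂[v_1,v_2] = [v_2] − [v_1].
The resulting 6×15 matrix has rank 5, and its Smith normal form has invariant factors (1,1,1,1,1).

The boundary map ∂_2: C_2 → C_1 sends each 2-simplex [p,q,r] to [q,r] − [p,r] + [p,q]. For instance
  ∂[v_2,v_4,v_5] = [v_4,v_5] − [v_2,v_5] + [v_2,v_4],
  ∂[v_1,v_3,v_5] = [v_3,v_5] − [v_1,v_5] + [v_1,v_3].
As a 15×10 matrix over Z this has rank 10, with invariant factors (1,1,1,1,1,1,1,1,1,2).

Computing H_k = (kernel of ∂_k) / (image of ∂_{k+1}):

  H_2: rank ker ∂_2 − rank ∂_3 = (10 − 10) − 0 = 0, and there is no ∂_3, so H_2 = 0.

(K is a triangulation of the real projective plane RP^2.)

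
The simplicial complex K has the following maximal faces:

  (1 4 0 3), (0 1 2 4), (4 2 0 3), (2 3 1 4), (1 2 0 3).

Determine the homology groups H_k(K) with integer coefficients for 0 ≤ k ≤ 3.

H_0 ≅ Z,  H_1 = 0,  H_2 = 0,  H_3 ≅ Z.

Take the total order 0 < 1 < 2 < 3 < 4 on the vertex set. Then K (dimension 3) consists of the simplices:

  0-simplices (5): [0], [1], [2], [3], [4]
  1-simplices (10): [0,1], [0,2], [0,3], [0,4], [1,2], [1,3], [1,4], [2,3], [2,4], [3,4]
  2-simplices (10): [0,1,2], [0,1,3], [0,1,4], [0,2,3], [0,2,4], [0,3,4], [1,2,3], [1,2,4], [1,3,4], [2,3,4]
  3-simplices (5): [0,1,2,3], [0,1,2,4], [0,1,3,4], [0,2,3,4], [1,2,3,4]

giving chain groups C_0 ≅ Z^5, C_1 ≅ Z^10, C_2 ≅ Z^10, C_3 ≅ Z^5.

The boundary map ∂_1: C_1 → C_0 sends each edge [p,q] (with p < q) to q − p.
This gives a 5×10 integer matrix of rank 4; reducing to Smith normal form yields diagonal entries (1,1,1,1).

Boundary ∂_2: C_2 → C_1 maps a triangle to the signed sum of its edges. For instance
  ∂[0,1,4] = [1,4] − [0,4] + [0,1],
  ∂[0,1,2] = [1,2] − [0,2] + [0,1].
This gives a 10×10 integer matrix of rank 6; reducing to Smith normal form yields diagonal entries (1,1,1,1,1,1).

The boundary map ∂_3: C_3 → C_2 sends each 3-simplex σ to the alternating sum Σ_i (−1)^i (σ with its i-th vertex removed). For instance
  ∂[0,2,3,4] = [2,3,4] − [0,3,4] + [0,2,4] − [0,2,3],
  ∂[0,1,3,4] = [1,3,4] − [0,3,4] + [0,1,4] − [0,1,3].
The 10×5 boundary matrix has rank 4 and Smith normal form diag(1,1,1,1).

Now H_k = ker ∂_k / im ∂_{k+1}, so:

  H_0: rank C_0 − rank ∂_1 = 5 − 4 = 1, and the invariant factors of ∂_1 are all 1, so H_0 = Z.
  H_1: rank ker ∂_1 − rank ∂_2 = (10 − 4) − 6 = 0, and the invariant factors of ∂_2 are all 1, so H_1 = 0.
  H_2: rank ker ∂_2 − rank ∂_3 = (10 − 6) − 4 = 0, and the invariant factors of ∂_3 are all 1, so H_2 = 0.
  H_3: rank ker ∂_3 − rank ∂_4 = (5 − 4) − 0 = 1, and there is no ∂_4, so H_3 = Z.

As a check, the Euler characteristic is 5 − 10 + 10 − 5 = 0, which agrees with 1 − 0 + 0 − 1 = 0.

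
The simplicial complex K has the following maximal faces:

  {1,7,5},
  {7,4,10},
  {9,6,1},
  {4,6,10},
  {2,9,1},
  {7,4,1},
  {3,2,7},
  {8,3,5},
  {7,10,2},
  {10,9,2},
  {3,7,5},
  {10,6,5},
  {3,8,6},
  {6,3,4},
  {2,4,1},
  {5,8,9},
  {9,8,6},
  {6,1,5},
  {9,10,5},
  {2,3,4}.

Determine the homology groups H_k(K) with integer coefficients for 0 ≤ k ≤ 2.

Fix the vertex order 1 < 2 < 3 < 4 < 5 < 6 < 7 < 8 < 9 < 10 and write every simplex with vertices in increasing order. Then dim K = 2 and the simplices of K are:

  0-simplices (10): [1], [2], [3], [4], [5], [6], [7], [8], [9], [10]
  1-simplices (30): (30 of them)
  2-simplices (20): (20 of them)

giving chain groups C_0 ≅ Z^10, C_1 ≅ Z^30, C_2 ≅ Z^20.

The boundary map ∂_1: C_1 → C_0 maps an edge to its endpoints' difference, ∂[p,q] = q − p. For instance
  ∂[7,10] = [10] − [7].
The resulting 10×30 matrix has rank 9, and its Smith normal form has invariant factors (1,1,1,1,1,1,1,1,1).

Boundary ∂_2: C_2 → C_1 acts by ∂[p,q,r] = [q,r] − [p,r] + [p,q]. For instance
  ∂[1,4,7] = [4,7] − [1,7] + [1,4],
  ∂[2,9,10] = [9,10] − [2,10] + [2,9].
As a 30×20 matrix over Z this has rank 20, with invariant factors (1,1,1,1,1,1,1,1,1,1,1,1,1,1,1,1,1,1,1,2).

Reading off H_k = ker ∂_k / im ∂_{k+1}:

  H_0: rank C_0 − rank ∂_1 = 10 − 9 = 1, and the invariant factors of ∂_1 are all 1, so H_0 ≅ Z.
  H_1: rank ker ∂_1 − rank ∂_2 = (30 − 9) − 20 = 1, and ∂_2 has invariant factor 2 > 1, so H_1 ≅ Z × Z/2.
  H_2: rank ker ∂_2 − rank ∂_3 = (20 − 20) − 0 = 0, and there is no ∂_3, so H_2 ≅ 0.

As a check, the Euler characteristic is 10 − 30 + 20 = 0, which agrees with 1 − 1 + 0 = 0.

H_0 ≅ Z,  H_1 ≅ Z × Z/2,  H_2 = 0.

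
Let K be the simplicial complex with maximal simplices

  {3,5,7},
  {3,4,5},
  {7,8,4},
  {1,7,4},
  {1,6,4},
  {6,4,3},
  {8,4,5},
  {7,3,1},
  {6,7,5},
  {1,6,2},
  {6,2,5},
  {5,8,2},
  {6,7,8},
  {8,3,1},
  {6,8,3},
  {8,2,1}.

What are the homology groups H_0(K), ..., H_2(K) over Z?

Fix the vertex order 1 < 2 < 3 < 4 < 5 < 6 < 7 < 8 and write every simplex with vertices in increasing order. Then dim K = 2 and the simplices of K are:

  0-simplices (8): [1], [2], [3], [4], [5], [6], [7], [8]
  1-simplices (24): (24 of them)
  2-simplices (16): [1,2,6], [1,2,8], [1,3,7], [1,3,8], [1,4,6], [1,4,7], [2,5,6], [2,5,8], [3,4,5], [3,4,6], [3,5,7], [3,6,8], [4,5,8], [4,7,8], [5,6,7], [6,7,8]

so the chain groups are C_0 ≅ Z^8, C_1 ≅ Z^24, C_2 ≅ Z^16.

Boundary ∂_1: C_1 → C_0 maps an edge to its endpoints' difference, ∂[p,q] = q − p.
The resulting 8×24 matrix has rank 7, and its Smith normal form has invariant factors (1,1,1,1,1,1,1).

∂_2: C_2 → C_1 maps a triangle to the signed sum of its edges. For instance
  ∂[4,7,8] = [7,8] − [4,8] + [4,7],
  ∂[3,4,5] = [4,5] − [3,5] + [3,4].
The resulting 24×16 matrix has rank 15, and its Smith normal form has invariant factors (1,1,1,1,1,1,1,1,1,1,1,1,1,1,1).

Now H_k = ker ∂_k / im ∂_{k+1}, so:

  H_0: rank C_0 − rank ∂_1 = 8 − 7 = 1, and the invariant factors of ∂_1 are all 1, so H_0 = Z.
  H_1: rank ker ∂_1 − rank ∂_2 = (24 − 7) − 15 = 2, and the invariant factors of ∂_2 are all 1, so H_1 = Z^2.
  H_2: rank ker ∂_2 − rank ∂_3 = (16 − 15) − 0 = 1, and there is no ∂_3, so H_2 = Z.

As a check, the Euler characteristic is 8 − 24 + 16 = 0, which agrees with 1 − 2 + 1 = 0.
(K is a triangulation of the torus T^2.)

H_0 = Z,  H_1 = Z^2,  H_2 = Z.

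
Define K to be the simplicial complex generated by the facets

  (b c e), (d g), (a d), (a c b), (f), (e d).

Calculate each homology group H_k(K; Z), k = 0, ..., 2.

H_0 = Z^2,  H_1 = Z,  H_2 = 0.

K has 7 vertices, 8 edges, 2 triangles.
rank ∂_0 = 0, rank ∂_1 = 5 ⇒ b_0 = 7 − 0 − 5 = 2; all invariant factors of ∂_1 are 1 so no torsion. So H_0 = Z^2.
rank ∂_1 = 5, rank ∂_2 = 2 ⇒ b_1 = 8 − 5 − 2 = 1; all invariant factors of ∂_2 are 1 so no torsion. So H_1 = Z.
rank ∂_2 = 2, rank ∂_3 = 0 ⇒ b_2 = 2 − 2 − 0 = 0. So H_2 = 0.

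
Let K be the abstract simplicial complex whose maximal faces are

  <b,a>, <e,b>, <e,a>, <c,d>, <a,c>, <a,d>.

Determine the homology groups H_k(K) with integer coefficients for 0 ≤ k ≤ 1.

H_0 ≅ Z,  H_1 ≅ Z^2.

Take the total order a < b < c < d < e on the vertex set. Then K (dimension 1) consists of the simplices:

  0-simplices (5): a, b, c, d, e
  1-simplices (6): ab, ac, ad, ae, be, cd

Hence C_0 ≅ Z^5, C_1 ≅ Z^6.

Boundary ∂_1: C_1 → C_0 maps an edge to its endpoints' difference, ∂[p,q] = q − p.
This gives a 5×6 integer matrix of rank 4; reducing to Smith normal form yields diagonal entries (1,1,1,1).

Now H_k = ker ∂_k / im ∂_{k+1}, so:

  H_0: rank C_0 − rank ∂_1 = 5 − 4 = 1, and the invariant factors of ∂_1 are all 1, so H_0 ≅ Z.
  H_1: rank ker ∂_1 − rank ∂_2 = (6 − 4) − 0 = 2, and there is no ∂_2, so H_1 ≅ Z^2.

As a check, the Euler characteristic is 5 − 6 = -1, which agrees with 1 − 2 = -1.
(K is a triangulation of a wedge of 2 circles.)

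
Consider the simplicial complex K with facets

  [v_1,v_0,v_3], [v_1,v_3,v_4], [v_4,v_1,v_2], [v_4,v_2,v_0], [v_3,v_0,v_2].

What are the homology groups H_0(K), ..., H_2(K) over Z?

H_0 ≅ Z,  H_1 ≅ Z,  H_2 = 0.

We work with the vertex ordering v_0 < v_1 < v_2 < v_3 < v_4. The simplices of K, each written with vertices in increasing order, are:

  0-simplices (5): [v_0], [v_1], [v_2], [v_3], [v_4]
  1-simplices (10): [v_0,v_1], [v_0,v_2], [v_0,v_3], [v_0,v_4], [v_1,v_2], [v_1,v_3], [v_1,v_4], [v_2,v_3], [v_2,v_4], [v_3,v_4]
  2-simplices (5): [v_0,v_1,v_3], [v_0,v_2,v_3], [v_0,v_2,v_4], [v_1,v_2,v_4], [v_1,v_3,v_4]

so the chain groups are C_0 ≅ Z^5, C_1 ≅ Z^10, C_2 ≅ Z^5.

Boundary ∂_1: C_1 → C_0 sends each edge [p,q] (with p < q) to q − p. For instance
  ∂[v_0,v_3] = [v_3] − [v_0].
This gives a 5×10 integer matrix of rank 4; reducing to Smith normal form yields diagonal entries (1,1,1,1).

Boundary ∂_2: C_2 → C_1 sends each 2-simplex [p,q,r] to [q,r] − [p,r] + [p,q]. For instance
  ∂[v_0,v_2,v_4] = [v_2,v_4] − [v_0,v_4] + [v_0,v_2],
  ∂[v_1,v_3,v_4] = [v_3,v_4] − [v_1,v_4] + [v_1,v_3].
This gives a 10×5 integer matrix of rank 5; reducing to Smith normal form yields diagonal entries (1,1,1,1,1).

Reading off H_k = ker ∂_k / im ∂_{k+1}:

  H_0: rank C_0 − rank ∂_1 = 5 − 4 = 1, and the invariant factors of ∂_1 are all 1, so H_0 = Z.
  H_1: rank ker ∂_1 − rank ∂_2 = (10 − 4) − 5 = 1, and the invariant factors of ∂_2 are all 1, so H_1 = Z.
  H_2: rank ker ∂_2 − rank ∂_3 = (5 − 5) − 0 = 0, and there is no ∂_3, so H_2 = 0.

As a check, the Euler characteristic is 5 − 10 + 5 = 0, which agrees with 1 − 1 + 0 = 0.
(K is a triangulation of the Möbius band.)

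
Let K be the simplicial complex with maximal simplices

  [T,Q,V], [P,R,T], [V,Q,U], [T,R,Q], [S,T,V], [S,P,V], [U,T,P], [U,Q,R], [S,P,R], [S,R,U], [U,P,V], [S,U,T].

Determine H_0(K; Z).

We work with the vertex ordering P < Q < R < S < T < U < V. The simplices of K, each written with vertices in increasing order, are:

  0-simplices (7): P, Q, R, S, T, U, V
  1-simplices (18): PR, PS, PT, PU, PV, QR, QT, QU, QV, RS, RT, RU, ST, SU, SV, TU, TV, UV
  2-simplices (12): PRS, PRT, PSV, PTU, PUV, QRT, QRU, QTV, QUV, RSU, STU, STV

Hence C_0 ≅ Z^7, C_1 ≅ Z^18, C_2 ≅ Z^12.

The boundary map ∂_1: C_1 → C_0 maps an edge to its endpoints' difference, ∂[p,q] = q − p. For instance
  ∂TV = V − T.
This gives a 7×18 integer matrix of rank 6; reducing to Smith normal form yields diagonal entries (1,1,1,1,1,1).

∂_2: C_2 → C_1 sends each 2-simplex [p,q,r] to [q,r] − [p,r] + [p,q]. For instance
  ∂QTV = TV − QV + QT,
  ∂QRT = RT − QT + QR.
The resulting 18×12 matrix has rank 12, and its Smith normal form has invariant factors (1,1,1,1,1,1,1,1,1,1,1,2).

From H_k ≅ ker(∂_k) / im(∂_{k+1}) we obtain:

  H_0: rank C_0 − rank ∂_1 = 7 − 6 = 1, and the invariant factors of ∂_1 are all 1, so H_0 ≅ Z.

H_0 = Z.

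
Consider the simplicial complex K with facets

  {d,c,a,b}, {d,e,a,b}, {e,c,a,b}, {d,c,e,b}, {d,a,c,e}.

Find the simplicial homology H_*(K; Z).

H_0 ≅ Z,  H_1 = 0,  H_2 = 0,  H_3 ≅ Z.

Order the vertices as a < b < c < d < e. Listing each simplex with vertices in this order, K has dimension 3 with simplices:

  0-simplices (5): a, b, c, d, e
  1-simplices (10): ab, ac, ad, ae, bc, bd, be, cd, ce, de
  2-simplices (10): abc, abd, abe, acd, ace, ade, bcd, bce, bde, cde
  3-simplices (5): abcd, abce, abde, acde, bcde

Hence C_0 ≅ Z^5, C_1 ≅ Z^10, C_2 ≅ Z^10, C_3 ≅ Z^5.

Boundary ∂_1: C_1 → C_0 sends each edge [p,q] (with p < q) to q − p. For instance
  ∂ae = e − a.
This gives a 5×10 integer matrix of rank 4; reducing to Smith normal form yields diagonal entries (1,1,1,1).

The boundary map ∂_2: C_2 → C_1 maps a triangle to the signed sum of its edges. For instance
  ∂bde = de − be + bd,
  ∂abe = be − ae + ab.
The 10×10 boundary matrix has rank 6 and Smith normal form diag(1,1,1,1,1,1).

∂_3: C_3 → C_2 sends each 3-simplex σ to the alternating sum Σ_i (−1)^i (σ with its i-th vertex removed). For instance
  ∂abde = bde − ade + abe − abd,
  ∂acde = cde − ade + ace − acd.
The 10×5 boundary matrix has rank 4 and Smith normal form diag(1,1,1,1).

Now H_k = ker ∂_k / im ∂_{k+1}, so:

  H_0: rank C_0 − rank ∂_1 = 5 − 4 = 1, and the invariant factors of ∂_1 are all 1, so H_0 = Z.
  H_1: rank ker ∂_1 − rank ∂_2 = (10 − 4) − 6 = 0, and the invariant factors of ∂_2 are all 1, so H_1 = 0.
  H_2: rank ker ∂_2 − rank ∂_3 = (10 − 6) − 4 = 0, and the invariant factors of ∂_3 are all 1, so H_2 = 0.
  H_3: rank ker ∂_3 − rank ∂_4 = (5 − 4) − 0 = 1, and there is no ∂_4, so H_3 = Z.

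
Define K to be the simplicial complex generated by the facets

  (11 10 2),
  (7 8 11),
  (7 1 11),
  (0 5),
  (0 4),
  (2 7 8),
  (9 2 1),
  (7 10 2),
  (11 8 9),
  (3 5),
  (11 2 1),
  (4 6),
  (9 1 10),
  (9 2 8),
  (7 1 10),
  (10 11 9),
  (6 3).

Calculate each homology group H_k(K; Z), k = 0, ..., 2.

Take the total order 0 < 1 < 2 < 3 < 4 < 5 < 6 < 7 < 8 < 9 < 10 < 11 on the vertex set. Then K (dimension 2) consists of the simplices:

  0-simplices (12): [0], [1], [2], [3], [4], [5], [6], [7], [8], [9], [10], [11]
  1-simplices (23): (23 of them)
  2-simplices (12): [1,2,9], [1,2,11], [1,7,10], [1,7,11], [1,9,10], [2,7,8], [2,7,10], [2,8,9], [2,10,11], [7,8,11], [8,9,11], [9,10,11]

Hence C_0 ≅ Z^12, C_1 ≅ Z^23, C_2 ≅ Z^12.

Boundary ∂_1: C_1 → C_0 is given by ∂[p,q] = [q] − [p]. For instance
  ∂[7,11] = [11] − [7].
As a 12×23 matrix over Z this has rank 10, with invariant factors (1,1,1,1,1,1,1,1,1,1).

The boundary map ∂_2: C_2 → C_1 sends each 2-simplex [p,q,r] to [q,r] − [p,r] + [p,q]. For instance
  ∂[1,2,11] = [2,11] − [1,11] + [1,2],
  ∂[8,9,11] = [9,11] − [8,11] + [8,9].
The resulting 23×12 matrix has rank 12, and its Smith normal form has invariant factors (1,1,1,1,1,1,1,1,1,1,1,2).

Now H_k = ker ∂_k / im ∂_{k+1}, so:

  H_0: rank C_0 − rank ∂_1 = 12 − 10 = 2, and the invariant factors of ∂_1 are all 1, so H_0 = Z^2.
  H_1: rank ker ∂_1 − rank ∂_2 = (23 − 10) − 12 = 1, and ∂_2 has invariant factor 2 > 1, so H_1 = Z ⊕ Z_2.
  H_2: rank ker ∂_2 − rank ∂_3 = (12 − 12) − 0 = 0, and there is no ∂_3, so H_2 = 0.

As a check, the Euler characteristic is 12 − 23 + 12 = 1, which agrees with 2 − 1 + 0 = 1.

H_0 = Z^2,  H_1 = Z ⊕ Z_2,  H_2 = 0.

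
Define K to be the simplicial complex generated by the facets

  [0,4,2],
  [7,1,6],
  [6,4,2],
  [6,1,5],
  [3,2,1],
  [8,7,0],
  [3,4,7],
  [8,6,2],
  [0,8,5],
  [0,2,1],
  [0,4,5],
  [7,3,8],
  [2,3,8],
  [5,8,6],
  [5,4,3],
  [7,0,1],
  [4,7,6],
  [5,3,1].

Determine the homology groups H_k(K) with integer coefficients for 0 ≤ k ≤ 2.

H_0 = Z,  H_1 = Z^2,  H_2 = Z.

We work with the vertex ordering 0 < 1 < 2 < 3 < 4 < 5 < 6 < 7 < 8. The simplices of K, each written with vertices in increasing order, are:

  0-simplices (9): [0], [1], [2], [3], [4], [5], [6], [7], [8]
  1-simplices (27): (27 of them)
  2-simplices (18): [0,1,2], [0,1,7], [0,2,4], [0,4,5], [0,5,8], [0,7,8], [1,2,3], [1,3,5], [1,5,6], [1,6,7], [2,3,8], [2,4,6], [2,6,8], [3,4,5], [3,4,7], [3,7,8], [4,6,7], [5,6,8]

so the chain groups are C_0 ≅ Z^9, C_1 ≅ Z^27, C_2 ≅ Z^18.

Boundary ∂_1: C_1 → C_0 sends each edge [p,q] (with p < q) to q − p.
This gives a 9×27 integer matrix of rank 8; reducing to Smith normal form yields diagonal entries (1,1,1,1,1,1,1,1).

∂_2: C_2 → C_1 acts by ∂[p,q,r] = [q,r] − [p,r] + [p,q]. For instance
  ∂[0,1,7] = [1,7] − [0,7] + [0,1],
  ∂[5,6,8] = [6,8] − [5,8] + [5,6].
This gives a 27×18 integer matrix of rank 17; reducing to Smith normal form yields diagonal entries (1,1,1,1,1,1,1,1,1,1,1,1,1,1,1,1,1).

Reading off H_k = ker ∂_k / im ∂_{k+1}:

  H_0: rank C_0 − rank ∂_1 = 9 − 8 = 1, and the invariant factors of ∂_1 are all 1, so H_0 = Z.
  H_1: rank ker ∂_1 − rank ∂_2 = (27 − 8) − 17 = 2, and the invariant factors of ∂_2 are all 1, so H_1 = Z^2.
  H_2: rank ker ∂_2 − rank ∂_3 = (18 − 17) − 0 = 1, and there is no ∂_3, so H_2 = Z.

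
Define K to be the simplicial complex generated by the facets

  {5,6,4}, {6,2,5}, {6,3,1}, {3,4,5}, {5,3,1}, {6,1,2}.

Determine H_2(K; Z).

Order the vertices as 1 < 2 < 3 < 4 < 5 < 6. Listing each simplex with vertices in this order, K has dimension 2 with simplices:

  0-simplices (6): [1], [2], [3], [4], [5], [6]
  1-simplices (12): [1,2], [1,3], [1,5], [1,6], [2,5], [2,6], [3,4], [3,5], [3,6], [4,5], [4,6], [5,6]
  2-simplices (6): [1,2,6], [1,3,5], [1,3,6], [2,5,6], [3,4,5], [4,5,6]

so the chain groups are C_0 ≅ Z^6, C_1 ≅ Z^12, C_2 ≅ Z^6.

The boundary map ∂_1: C_1 → C_0 maps an edge to its endpoints' difference, ∂[p,q] = q − p. For instance
  ∂[3,4] = [4] − [3].
The 6×12 boundary matrix has rank 5 and Smith normal form diag(1,1,1,1,1).

∂_2: C_2 → C_1 sends each 2-simplex [p,q,r] to [q,r] − [p,r] + [p,q]. For instance
  ∂[3,4,5] = [4,5] − [3,5] + [3,4],
  ∂[1,2,6] = [2,6] − [1,6] + [1,2].
The resulting 12×6 matrix has rank 6, and its Smith normal form has invariant factors (1,1,1,1,1,1).

Now H_k = ker ∂_k / im ∂_{k+1}, so:

  H_2: rank ker ∂_2 − rank ∂_3 = (6 − 6) − 0 = 0, and there is no ∂_3, so H_2 ≅ 0.

H_2 ≅ 0.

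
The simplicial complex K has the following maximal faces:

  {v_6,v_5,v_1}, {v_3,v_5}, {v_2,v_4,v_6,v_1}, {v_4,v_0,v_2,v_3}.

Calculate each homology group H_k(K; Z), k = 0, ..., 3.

Fix the vertex order v_0 < v_1 < v_2 < v_3 < v_4 < v_5 < v_6 and write every simplex with vertices in increasing order. Then dim K = 3 and the simplices of K are:

  0-simplices (7): [v_0], [v_1], [v_2], [v_3], [v_4], [v_5], [v_6]
  1-simplices (14): [v_0,v_2], [v_0,v_3], [v_0,v_4], [v_1,v_2], [v_1,v_4], [v_1,v_5], [v_1,v_6], [v_2,v_3], [v_2,v_4], [v_2,v_6], [v_3,v_4], [v_3,v_5], [v_4,v_6], [v_5,v_6]
  2-simplices (9): [v_0,v_2,v_3], [v_0,v_2,v_4], [v_0,v_3,v_4], [v_1,v_2,v_4], [v_1,v_2,v_6], [v_1,v_4,v_6], [v_1,v_5,v_6], [v_2,v_3,v_4], [v_2,v_4,v_6]
  3-simplices (2): [v_0,v_2,v_3,v_4], [v_1,v_2,v_4,v_6]

giving chain groups C_0 ≅ Z^7, C_1 ≅ Z^14, C_2 ≅ Z^9, C_3 ≅ Z^2.

The boundary map ∂_1: C_1 → C_0 sends each edge [p,q] (with p < q) to q − p. For instance
  ∂[v_5,v_6] = [v_6] − [v_5].
As a 7×14 matrix over Z this has rank 6, with invariant factors (1,1,1,1,1,1).

Boundary ∂_2: C_2 → C_1 maps a triangle to the signed sum of its edges. For instance
  ∂[v_1,v_4,v_6] = [v_4,v_6] − [v_1,v_6] + [v_1,v_4],
  ∂[v_1,v_5,v_6] = [v_5,v_6] − [v_1,v_6] + [v_1,v_5].
As a 14×9 matrix over Z this has rank 7, with invariant factors (1,1,1,1,1,1,1).

Boundary ∂_3: C_3 → C_2 sends each 3-simplex σ to the alternating sum Σ_i (−1)^i (σ with its i-th vertex removed). For instance
  ∂[v_1,v_2,v_4,v_6] = [v_2,v_4,v_6] − [v_1,v_4,v_6] + [v_1,v_2,v_6] − [v_1,v_2,v_4],
  ∂[v_0,v_2,v_3,v_4] = [v_2,v_3,v_4] − [v_0,v_3,v_4] + [v_0,v_2,v_4] − [v_0,v_2,v_3].
The resulting 9×2 matrix has rank 2, and its Smith normal form has invariant factors (1,1).

From H_k ≅ ker(∂_k) / im(∂_{k+1}) we obtain:

  H_0: rank C_0 − rank ∂_1 = 7 − 6 = 1, and the invariant factors of ∂_1 are all 1, so H_0 = Z.
  H_1: rank ker ∂_1 − rank ∂_2 = (14 − 6) − 7 = 1, and the invariant factors of ∂_2 are all 1, so H_1 = Z.
  H_2: rank ker ∂_2 − rank ∂_3 = (9 − 7) − 2 = 0, and the invariant factors of ∂_3 are all 1, so H_2 = 0.
  H_3: rank ker ∂_3 − rank ∂_4 = (2 − 2) − 0 = 0, and there is no ∂_4, so H_3 = 0.

As a check, the Euler characteristic is 7 − 14 + 9 − 2 = 0, which agrees with 1 − 1 + 0 − 0 = 0.

H_0 ≅ Z,  H_1 ≅ Z,  H_2 = 0,  H_3 = 0.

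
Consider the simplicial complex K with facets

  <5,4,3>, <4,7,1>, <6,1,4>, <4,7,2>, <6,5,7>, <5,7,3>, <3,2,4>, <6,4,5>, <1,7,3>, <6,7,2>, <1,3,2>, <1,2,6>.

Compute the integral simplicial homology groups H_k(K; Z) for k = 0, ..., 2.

We work with the vertex ordering 1 < 2 < 3 < 4 < 5 < 6 < 7. The simplices of K, each written with vertices in increasing order, are:

  0-simplices (7): [1], [2], [3], [4], [5], [6], [7]
  1-simplices (18): [1,2], [1,3], [1,4], [1,6], [1,7], [2,3], [2,4], [2,6], [2,7], [3,4], [3,5], [3,7], [4,5], [4,6], [4,7], [5,6], [5,7], [6,7]
  2-simplices (12): [1,2,3], [1,2,6], [1,3,7], [1,4,6], [1,4,7], [2,3,4], [2,4,7], [2,6,7], [3,4,5], [3,5,7], [4,5,6], [5,6,7]

giving chain groups C_0 ≅ Z^7, C_1 ≅ Z^18, C_2 ≅ Z^12.

Boundary ∂_1: C_1 → C_0 maps an edge to its endpoints' difference, ∂[p,q] = q − p. For instance
  ∂[5,7] = [7] − [5].
This gives a 7×18 integer matrix of rank 6; reducing to Smith normal form yields diagonal entries (1,1,1,1,1,1).

Boundary ∂_2: C_2 → C_1 sends each 2-simplex [p,q,r] to [q,r] − [p,r] + [p,q]. For instance
  ∂[3,4,5] = [4,5] − [3,5] + [3,4],
  ∂[1,4,6] = [4,6] − [1,6] + [1,4].
As a 18×12 matrix over Z this has rank 12, with invariant factors (1,1,1,1,1,1,1,1,1,1,1,2).

Reading off H_k = ker ∂_k / im ∂_{k+1}:

  H_0: rank C_0 − rank ∂_1 = 7 − 6 = 1, and the invariant factors of ∂_1 are all 1, so H_0 = Z.
  H_1: rank ker ∂_1 − rank ∂_2 = (18 − 6) − 12 = 0, and ∂_2 has invariant factor 2 > 1, so H_1 = Z/2.
  H_2: rank ker ∂_2 − rank ∂_3 = (12 − 12) − 0 = 0, and there is no ∂_3, so H_2 = 0.

H_0 ≅ Z,  H_1 ≅ Z/2,  H_2 = 0.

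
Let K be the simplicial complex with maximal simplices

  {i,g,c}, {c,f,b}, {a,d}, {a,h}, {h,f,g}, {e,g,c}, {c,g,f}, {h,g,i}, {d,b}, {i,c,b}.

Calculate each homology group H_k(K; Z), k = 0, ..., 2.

H_0 ≅ Z,  H_1 ≅ Z,  H_2 = 0.

Order the vertices as a < b < c < d < e < f < g < h < i. Listing each simplex with vertices in this order, K has dimension 2 with simplices:

  0-simplices (9): a, b, c, d, e, f, g, h, i
  1-simplices (16): ad, ah, bc, bd, bf, bi, ce, cf, cg, ci, eg, fg, fh, gh, gi, hi
  2-simplices (7): bcf, bci, ceg, cfg, cgi, fgh, ghi

giving chain groups C_0 ≅ Z^9, C_1 ≅ Z^16, C_2 ≅ Z^7.

∂_1: C_1 → C_0 is given by ∂[p,q] = [q] − [p].
As a 9×16 matrix over Z this has rank 8, with invariant factors (1,1,1,1,1,1,1,1).

The boundary map ∂_2: C_2 → C_1 sends each 2-simplex [p,q,r] to [q,r] − [p,r] + [p,q]. For instance
  ∂cfg = fg − cg + cf,
  ∂cgi = gi − ci + cg.
The resulting 16×7 matrix has rank 7, and its Smith normal form has invariant factors (1,1,1,1,1,1,1).

Reading off H_k = ker ∂_k / im ∂_{k+1}:

  H_0: rank C_0 − rank ∂_1 = 9 − 8 = 1, and the invariant factors of ∂_1 are all 1, so H_0 ≅ Z.
  H_1: rank ker ∂_1 − rank ∂_2 = (16 − 8) − 7 = 1, and the invariant factors of ∂_2 are all 1, so H_1 ≅ Z.
  H_2: rank ker ∂_2 − rank ∂_3 = (7 − 7) − 0 = 0, and there is no ∂_3, so H_2 ≅ 0.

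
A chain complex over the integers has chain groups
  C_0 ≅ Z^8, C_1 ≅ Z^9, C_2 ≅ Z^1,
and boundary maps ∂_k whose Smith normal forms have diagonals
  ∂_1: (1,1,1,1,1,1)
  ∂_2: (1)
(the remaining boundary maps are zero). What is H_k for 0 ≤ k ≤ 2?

H_0: b_0 = 8 − 0 − 6 = 2; torsion from ∂_1 factors > 1: none. So H_0 ≅ Z^2.
H_1: b_1 = 9 − 6 − 1 = 2; torsion from ∂_2 factors > 1: none. So H_1 ≅ Z^2.
H_2: b_2 = 1 − 1 − 0 = 0; torsion from ∂_3 factors > 1: none. So H_2 ≅ 0.

H_0 ≅ Z^2,  H_1 ≅ Z^2,  H_2 = 0.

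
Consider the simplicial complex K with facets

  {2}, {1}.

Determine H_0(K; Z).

H_0 ≅ Z^2.

Take the total order 1 < 2 on the vertex set. Then K (dimension 0) consists of the simplices:

  0-simplices (2): [1], [2]

Hence C_0 ≅ Z^2.

Now H_k = ker ∂_k / im ∂_{k+1}, so:

  H_0: rank C_0 − rank ∂_1 = 2 − 0 = 2, and there is no ∂_1, so H_0 ≅ Z^2.

(K is a triangulation of a set of 2 points.)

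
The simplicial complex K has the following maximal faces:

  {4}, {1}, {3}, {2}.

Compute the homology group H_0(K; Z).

H_0 = Z^4.

K has 4 vertices.
rank ∂_0 = 0, rank ∂_1 = 0 ⇒ b_0 = 4 − 0 − 0 = 4. So H_0 = Z^4.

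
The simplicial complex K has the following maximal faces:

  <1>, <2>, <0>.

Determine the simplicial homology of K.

H_0 = Z^3.

Order the vertices as 0 < 1 < 2. Listing each simplex with vertices in this order, K has dimension 0 with simplices:

  0-simplices (3): [0], [1], [2]

giving chain groups C_0 ≅ Z^3.

From H_k ≅ ker(∂_k) / im(∂_{k+1}) we obtain:

  H_0: rank C_0 − rank ∂_1 = 3 − 0 = 3, and there is no ∂_1, so H_0 ≅ Z^3.

(K is a triangulation of a set of 3 points.)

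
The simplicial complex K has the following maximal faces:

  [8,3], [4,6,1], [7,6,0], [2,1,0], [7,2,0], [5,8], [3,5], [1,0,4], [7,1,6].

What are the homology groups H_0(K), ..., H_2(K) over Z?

H_0 ≅ Z^2,  H_1 ≅ Z^2,  H_2 = 0.

Fix the vertex order 0 < 1 < 2 < 3 < 4 < 5 < 6 < 7 < 8 and write every simplex with vertices in increasing order. Then dim K = 2 and the simplices of K are:

  0-simplices (9): [0], [1], [2], [3], [4], [5], [6], [7], [8]
  1-simplices (15): [0,1], [0,2], [0,4], [0,6], [0,7], [1,2], [1,4], [1,6], [1,7], [2,7], [3,5], [3,8], [4,6], [5,8], [6,7]
  2-simplices (6): [0,1,2], [0,1,4], [0,2,7], [0,6,7], [1,4,6], [1,6,7]

so the chain groups are C_0 ≅ Z^9, C_1 ≅ Z^15, C_2 ≅ Z^6.

∂_1: C_1 → C_0 maps an edge to its endpoints' difference, ∂[p,q] = q − p. For instance
  ∂[2,7] = [7] − [2].
The resulting 9×15 matrix has rank 7, and its Smith normal form has invariant factors (1,1,1,1,1,1,1).

Boundary ∂_2: C_2 → C_1 maps a triangle to the signed sum of its edges. For instance
  ∂[0,1,4] = [1,4] − [0,4] + [0,1],
  ∂[1,6,7] = [6,7] − [1,7] + [1,6].
As a 15×6 matrix over Z this has rank 6, with invariant factors (1,1,1,1,1,1).

From H_k ≅ ker(∂_k) / im(∂_{k+1}) we obtain:

  H_0: rank C_0 − rank ∂_1 = 9 − 7 = 2, and the invariant factors of ∂_1 are all 1, so H_0 ≅ Z^2.
  H_1: rank ker ∂_1 − rank ∂_2 = (15 − 7) − 6 = 2, and the invariant factors of ∂_2 are all 1, so H_1 ≅ Z^2.
  H_2: rank ker ∂_2 − rank ∂_3 = (6 − 6) − 0 = 0, and there is no ∂_3, so H_2 ≅ 0.

As a check, the Euler characteristic is 9 − 15 + 6 = 0, which agrees with 2 − 2 + 0 = 0.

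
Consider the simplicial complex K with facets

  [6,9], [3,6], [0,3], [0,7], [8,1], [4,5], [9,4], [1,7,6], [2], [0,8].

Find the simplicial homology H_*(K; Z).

H_0 ≅ Z^2,  H_1 ≅ Z^2,  H_2 = 0.

Order the vertices as 0 < 1 < 2 < 3 < 4 < 5 < 6 < 7 < 8 < 9. Listing each simplex with vertices in this order, K has dimension 2 with simplices:

  0-simplices (10): [0], [1], [2], [3], [4], [5], [6], [7], [8], [9]
  1-simplices (11): [0,3], [0,7], [0,8], [1,6], [1,7], [1,8], [3,6], [4,5], [4,9], [6,7], [6,9]
  2-simplices (1): [1,6,7]

Hence C_0 ≅ Z^10, C_1 ≅ Z^11, C_2 ≅ Z^1.

Boundary ∂_1: C_1 → C_0 is given by ∂[p,q] = [q] − [p]. For instance
  ∂[6,9] = [9] − [6].
As a 10×11 matrix over Z this has rank 8, with invariant factors (1,1,1,1,1,1,1,1).

Boundary ∂_2: C_2 → C_1 acts by ∂[p,q,r] = [q,r] − [p,r] + [p,q]. For instance
  ∂[1,6,7] = [6,7] − [1,7] + [1,6].
As a 11×1 matrix over Z this has rank 1, with invariant factors (1).

Now H_k = ker ∂_k / im ∂_{k+1}, so:

  H_0: rank C_0 − rank ∂_1 = 10 − 8 = 2, and the invariant factors of ∂_1 are all 1, so H_0 ≅ Z^2.
  H_1: rank ker ∂_1 − rank ∂_2 = (11 − 8) − 1 = 2, and the invariant factors of ∂_2 are all 1, so H_1 ≅ Z^2.
  H_2: rank ker ∂_2 − rank ∂_3 = (1 − 1) − 0 = 0, and there is no ∂_3, so H_2 ≅ 0.

As a check, the Euler characteristic is 10 − 11 + 1 = 0, which agrees with 2 − 2 + 0 = 0.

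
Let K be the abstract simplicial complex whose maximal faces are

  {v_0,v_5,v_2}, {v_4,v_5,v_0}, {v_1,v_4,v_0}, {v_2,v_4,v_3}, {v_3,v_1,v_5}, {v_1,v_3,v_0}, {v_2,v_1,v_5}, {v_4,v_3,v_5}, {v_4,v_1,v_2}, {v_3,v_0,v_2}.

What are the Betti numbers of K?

Fix the vertex order v_0 < v_1 < v_2 < v_3 < v_4 < v_5 and write every simplex with vertices in increasing order. Then dim K = 2 and the simplices of K are:

  0-simplices (6): [v_0], [v_1], [v_2], [v_3], [v_4], [v_5]
  1-simplices (15): (15 of them)
  2-simplices (10): [v_0,v_1,v_3], [v_0,v_1,v_4], [v_0,v_2,v_3], [v_0,v_2,v_5], [v_0,v_4,v_5], [v_1,v_2,v_4], [v_1,v_2,v_5], [v_1,v_3,v_5], [v_2,v_3,v_4], [v_3,v_4,v_5]

giving chain groups C_0 ≅ Z^6, C_1 ≅ Z^15, C_2 ≅ Z^10.

Boundary ∂_1: C_1 → C_0 is given by ∂[p,q] = [q] − [p]. For instance
  ∂[v_1,v_2] = [v_2] − [v_1].
This gives a 6×15 integer matrix of rank 5; reducing to Smith normal form yields diagonal entries (1,1,1,1,1).

Boundary ∂_2: C_2 → C_1 acts by ∂[p,q,r] = [q,r] − [p,r] + [p,q]. For instance
  ∂[v_0,v_1,v_3] = [v_1,v_3] − [v_0,v_3] + [v_0,v_1],
  ∂[v_1,v_3,v_5] = [v_3,v_5] − [v_1,v_5] + [v_1,v_3].
As a 15×10 matrix over Z this has rank 10, with invariant factors (1,1,1,1,1,1,1,1,1,2).

Computing H_k = (kernel of ∂_k) / (image of ∂_{k+1}):

  H_0: rank C_0 − rank ∂_1 = 6 − 5 = 1, and the invariant factors of ∂_1 are all 1, so H_0 ≅ Z.
  H_1: rank ker ∂_1 − rank ∂_2 = (15 − 5) − 10 = 0, and ∂_2 has invariant factor 2 > 1, so H_1 ≅ Z/2.
  H_2: rank ker ∂_2 − rank ∂_3 = (10 − 10) − 0 = 0, and there is no ∂_3, so H_2 ≅ 0.

(K is a triangulation of the real projective plane RP^2.)

Hence the Betti numbers are b_0 = 1, b_1 = 0, b_2 = 0.

b_0 = 1, b_1 = 0, b_2 = 0.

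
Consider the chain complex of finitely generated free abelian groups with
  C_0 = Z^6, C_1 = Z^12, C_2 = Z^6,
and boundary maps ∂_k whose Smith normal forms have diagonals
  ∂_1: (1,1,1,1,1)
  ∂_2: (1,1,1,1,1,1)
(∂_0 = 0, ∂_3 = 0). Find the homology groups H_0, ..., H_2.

H_0 ≅ Z,  H_1 ≅ Z,  H_2 = 0.

H_0: b_0 = 6 − 0 − 5 = 1; torsion from ∂_1 factors > 1: none. So H_0 ≅ Z.
H_1: b_1 = 12 − 5 − 6 = 1; torsion from ∂_2 factors > 1: none. So H_1 ≅ Z.
H_2: b_2 = 6 − 6 − 0 = 0; torsion from ∂_3 factors > 1: none. So H_2 ≅ 0.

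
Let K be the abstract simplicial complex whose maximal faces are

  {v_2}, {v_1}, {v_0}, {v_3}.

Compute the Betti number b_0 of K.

b_0 = 4.

We work with the vertex ordering v_0 < v_1 < v_2 < v_3. The simplices of K, each written with vertices in increasing order, are:

  0-simplices (4): [v_0], [v_1], [v_2], [v_3]

giving chain groups C_0 ≅ Z^4.

Reading off H_k = ker ∂_k / im ∂_{k+1}:

  H_0: rank C_0 − rank ∂_1 = 4 − 0 = 4, and there is no ∂_1, so H_0 = Z^4.

(K is a triangulation of a set of 4 points.)

Hence the Betti numbers are b_0 = 4.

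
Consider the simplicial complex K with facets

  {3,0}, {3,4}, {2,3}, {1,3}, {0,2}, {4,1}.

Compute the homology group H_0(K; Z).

Order the vertices as 0 < 1 < 2 < 3 < 4. Listing each simplex with vertices in this order, K has dimension 1 with simplices:

  0-simplices (5): [0], [1], [2], [3], [4]
  1-simplices (6): [0,2], [0,3], [1,3], [1,4], [2,3], [3,4]

so the chain groups are C_0 ≅ Z^5, C_1 ≅ Z^6.

∂_1: C_1 → C_0 sends each edge [p,q] (with p < q) to q − p. For instance
  ∂[3,4] = [4] − [3].
The 5×6 boundary matrix has rank 4 and Smith normal form diag(1,1,1,1).

From H_k ≅ ker(∂_k) / im(∂_{k+1}) we obtain:

  H_0: rank C_0 − rank ∂_1 = 5 − 4 = 1, and the invariant factors of ∂_1 are all 1, so H_0 ≅ Z.

H_0 = Z.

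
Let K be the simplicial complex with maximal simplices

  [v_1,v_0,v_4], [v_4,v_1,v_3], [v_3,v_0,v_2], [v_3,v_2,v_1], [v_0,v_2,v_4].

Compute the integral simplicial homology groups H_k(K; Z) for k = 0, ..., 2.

We work with the vertex ordering v_0 < v_1 < v_2 < v_3 < v_4. The simplices of K, each written with vertices in increasing order, are:

  0-simplices (5): [v_0], [v_1], [v_2], [v_3], [v_4]
  1-simplices (10): [v_0,v_1], [v_0,v_2], [v_0,v_3], [v_0,v_4], [v_1,v_2], [v_1,v_3], [v_1,v_4], [v_2,v_3], [v_2,v_4], [v_3,v_4]
  2-simplices (5): [v_0,v_1,v_4], [v_0,v_2,v_3], [v_0,v_2,v_4], [v_1,v_2,v_3], [v_1,v_3,v_4]

giving chain groups C_0 ≅ Z^5, C_1 ≅ Z^10, C_2 ≅ Z^5.

Boundary ∂_1: C_1 → C_0 sends each edge [p,q] (with p < q) to q − p. For instance
  ∂[v_2,v_3] = [v_3] − [v_2].
The 5×10 boundary matrix has rank 4 and Smith normal form diag(1,1,1,1).

The boundary map ∂_2: C_2 → C_1 acts by ∂[p,q,r] = [q,r] − [p,r] + [p,q]. For instance
  ∂[v_1,v_2,v_3] = [v_2,v_3] − [v_1,v_3] + [v_1,v_2],
  ∂[v_1,v_3,v_4] = [v_3,v_4] − [v_1,v_4] + [v_1,v_3].
The 10×5 boundary matrix has rank 5 and Smith normal form diag(1,1,1,1,1).

Computing H_k = (kernel of ∂_k) / (image of ∂_{k+1}):

  H_0: rank C_0 − rank ∂_1 = 5 − 4 = 1, and the invariant factors of ∂_1 are all 1, so H_0 ≅ Z.
  H_1: rank ker ∂_1 − rank ∂_2 = (10 − 4) − 5 = 1, and the invariant factors of ∂_2 are all 1, so H_1 ≅ Z.
  H_2: rank ker ∂_2 − rank ∂_3 = (5 − 5) − 0 = 0, and there is no ∂_3, so H_2 ≅ 0.

H_0 ≅ Z,  H_1 ≅ Z,  H_2 = 0.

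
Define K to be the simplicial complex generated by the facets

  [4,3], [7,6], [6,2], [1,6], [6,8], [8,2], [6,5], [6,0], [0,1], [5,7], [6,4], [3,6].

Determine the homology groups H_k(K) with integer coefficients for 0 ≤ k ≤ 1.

We work with the vertex ordering 0 < 1 < 2 < 3 < 4 < 5 < 6 < 7 < 8. The simplices of K, each written with vertices in increasing order, are:

  0-simplices (9): [0], [1], [2], [3], [4], [5], [6], [7], [8]
  1-simplices (12): [0,1], [0,6], [1,6], [2,6], [2,8], [3,4], [3,6], [4,6], [5,6], [5,7], [6,7], [6,8]

giving chain groups C_0 ≅ Z^9, C_1 ≅ Z^12.

Boundary ∂_1: C_1 → C_0 sends each edge [p,q] (with p < q) to q − p.
The resulting 9×12 matrix has rank 8, and its Smith normal form has invariant factors (1,1,1,1,1,1,1,1).

Now H_k = ker ∂_k / im ∂_{k+1}, so:

  H_0: rank C_0 − rank ∂_1 = 9 − 8 = 1, and the invariant factors of ∂_1 are all 1, so H_0 ≅ Z.
  H_1: rank ker ∂_1 − rank ∂_2 = (12 − 8) − 0 = 4, and there is no ∂_2, so H_1 ≅ Z^4.

(K is a triangulation of a wedge of 4 circles.)

H_0 ≅ Z,  H_1 ≅ Z^4.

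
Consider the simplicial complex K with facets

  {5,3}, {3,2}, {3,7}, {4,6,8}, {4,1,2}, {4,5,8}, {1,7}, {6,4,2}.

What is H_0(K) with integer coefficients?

H_0 = Z.

K has 8 vertices, 13 edges, 4 triangles.
rank ∂_0 = 0, rank ∂_1 = 7 ⇒ b_0 = 8 − 0 − 7 = 1; all invariant factors of ∂_1 are 1 so no torsion. So H_0 = Z.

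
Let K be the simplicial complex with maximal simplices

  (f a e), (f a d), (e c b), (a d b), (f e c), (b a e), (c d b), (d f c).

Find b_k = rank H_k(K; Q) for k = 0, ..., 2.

Fix the vertex order a < b < c < d < e < f and write every simplex with vertices in increasing order. Then dim K = 2 and the simplices of K are:

  0-simplices (6): a, b, c, d, e, f
  1-simplices (12): ab, ad, ae, af, bc, bd, be, cd, ce, cf, df, ef
  2-simplices (8): abd, abe, adf, aef, bcd, bce, cdf, cef

Hence C_0 ≅ Z^6, C_1 ≅ Z^12, C_2 ≅ Z^8.

The boundary map ∂_1: C_1 → C_0 is given by ∂[p,q] = [q] − [p].
As a 6×12 matrix over Z this has rank 5, with invariant factors (1,1,1,1,1).

The boundary map ∂_2: C_2 → C_1 maps a triangle to the signed sum of its edges. For instance
  ∂cdf = df − cf + cd,
  ∂adf = df − af + ad.
The resulting 12×8 matrix has rank 7, and its Smith normal form has invariant factors (1,1,1,1,1,1,1).

Reading off H_k = ker ∂_k / im ∂_{k+1}:

  H_0: rank C_0 − rank ∂_1 = 6 − 5 = 1, and the invariant factors of ∂_1 are all 1, so H_0 = Z.
  H_1: rank ker ∂_1 − rank ∂_2 = (12 − 5) − 7 = 0, and the invariant factors of ∂_2 are all 1, so H_1 = 0.
  H_2: rank ker ∂_2 − rank ∂_3 = (8 − 7) − 0 = 1, and there is no ∂_3, so H_2 = Z.

Hence the Betti numbers are b_0 = 1, b_1 = 0, b_2 = 1.

b_0 = 1, b_1 = 0, b_2 = 1.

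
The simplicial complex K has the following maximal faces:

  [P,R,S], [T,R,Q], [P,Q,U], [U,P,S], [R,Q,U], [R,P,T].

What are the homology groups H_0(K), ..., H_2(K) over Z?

Order the vertices as P < Q < R < S < T < U. Listing each simplex with vertices in this order, K has dimension 2 with simplices:

  0-simplices (6): P, Q, R, S, T, U
  1-simplices (12): PQ, PR, PS, PT, PU, QR, QT, QU, RS, RT, RU, SU
  2-simplices (6): PQU, PRS, PRT, PSU, QRT, QRU

giving chain groups C_0 ≅ Z^6, C_1 ≅ Z^12, C_2 ≅ Z^6.

The boundary map ∂_1: C_1 → C_0 sends each edge [p,q] (with p < q) to q − p.
The resulting 6×12 matrix has rank 5, and its Smith normal form has invariant factors (1,1,1,1,1).

∂_2: C_2 → C_1 sends each 2-simplex [p,q,r] to [q,r] − [p,r] + [p,q]. For instance
  ∂PRT = RT − PT + PR,
  ∂PSU = SU − PU + PS.
As a 12×6 matrix over Z this has rank 6, with invariant factors (1,1,1,1,1,1).

Computing H_k = (kernel of ∂_k) / (image of ∂_{k+1}):

  H_0: rank C_0 − rank ∂_1 = 6 − 5 = 1, and the invariant factors of ∂_1 are all 1, so H_0 ≅ Z.
  H_1: rank ker ∂_1 − rank ∂_2 = (12 − 5) − 6 = 1, and the invariant factors of ∂_2 are all 1, so H_1 ≅ Z.
  H_2: rank ker ∂_2 − rank ∂_3 = (6 − 6) − 0 = 0, and there is no ∂_3, so H_2 ≅ 0.

As a check, the Euler characteristic is 6 − 12 + 6 = 0, which agrees with 1 − 1 + 0 = 0.

H_0 ≅ Z,  H_1 ≅ Z,  H_2 = 0.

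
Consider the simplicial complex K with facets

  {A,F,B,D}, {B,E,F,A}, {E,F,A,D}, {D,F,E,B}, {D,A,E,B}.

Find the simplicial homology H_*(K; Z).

H_0 = Z,  H_1 = 0,  H_2 = 0,  H_3 = Z.

Order the vertices as A < B < D < E < F. Listing each simplex with vertices in this order, K has dimension 3 with simplices:

  0-simplices (5): A, B, D, E, F
  1-simplices (10): AB, AD, AE, AF, BD, BE, BF, DE, DF, EF
  2-simplices (10): ABD, ABE, ABF, ADE, ADF, AEF, BDE, BDF, BEF, DEF
  3-simplices (5): ABDE, ABDF, ABEF, ADEF, BDEF

so the chain groups are C_0 ≅ Z^5, C_1 ≅ Z^10, C_2 ≅ Z^10, C_3 ≅ Z^5.

Boundary ∂_1: C_1 → C_0 maps an edge to its endpoints' difference, ∂[p,q] = q − p.
The resulting 5×10 matrix has rank 4, and its Smith normal form has invariant factors (1,1,1,1).

∂_2: C_2 → C_1 sends each 2-simplex [p,q,r] to [q,r] − [p,r] + [p,q]. For instance
  ∂ADE = DE − AE + AD,
  ∂ABD = BD − AD + AB.
The resulting 10×10 matrix has rank 6, and its Smith normal form has invariant factors (1,1,1,1,1,1).

The boundary map ∂_3: C_3 → C_2 sends each 3-simplex σ to the alternating sum Σ_i (−1)^i (σ with its i-th vertex removed). For instance
  ∂BDEF = DEF − BEF + BDF − BDE,
  ∂ADEF = DEF − AEF + ADF − ADE.
As a 10×5 matrix over Z this has rank 4, with invariant factors (1,1,1,1).

From H_k ≅ ker(∂_k) / im(∂_{k+1}) we obtain:

  H_0: rank C_0 − rank ∂_1 = 5 − 4 = 1, and the invariant factors of ∂_1 are all 1, so H_0 ≅ Z.
  H_1: rank ker ∂_1 − rank ∂_2 = (10 − 4) − 6 = 0, and the invariant factors of ∂_2 are all 1, so H_1 ≅ 0.
  H_2: rank ker ∂_2 − rank ∂_3 = (10 − 6) − 4 = 0, and the invariant factors of ∂_3 are all 1, so H_2 ≅ 0.
  H_3: rank ker ∂_3 − rank ∂_4 = (5 − 4) − 0 = 1, and there is no ∂_4, so H_3 ≅ Z.

(K is a triangulation of the 3-sphere S^3.)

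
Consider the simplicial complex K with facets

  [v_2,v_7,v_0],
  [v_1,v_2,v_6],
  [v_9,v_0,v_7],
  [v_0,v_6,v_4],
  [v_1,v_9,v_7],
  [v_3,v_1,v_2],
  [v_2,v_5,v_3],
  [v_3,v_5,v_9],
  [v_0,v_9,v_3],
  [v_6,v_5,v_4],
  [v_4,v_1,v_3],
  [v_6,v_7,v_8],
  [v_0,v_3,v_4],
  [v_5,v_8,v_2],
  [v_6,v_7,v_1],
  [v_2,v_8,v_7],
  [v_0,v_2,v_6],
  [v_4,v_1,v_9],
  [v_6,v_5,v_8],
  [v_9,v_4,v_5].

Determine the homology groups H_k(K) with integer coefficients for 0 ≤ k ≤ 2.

H_0 ≅ Z,  H_1 ≅ Z ⊕ Z/2,  H_2 = 0.

We work with the vertex ordering v_0 < v_1 < v_2 < v_3 < v_4 < v_5 < v_6 < v_7 < v_8 < v_9. The simplices of K, each written with vertices in increasing order, are:

  0-simplices (10): [v_0], [v_1], [v_2], [v_3], [v_4], [v_5], [v_6], [v_7], [v_8], [v_9]
  1-simplices (30): (30 of them)
  2-simplices (20): (20 of them)

giving chain groups C_0 ≅ Z^10, C_1 ≅ Z^30, C_2 ≅ Z^20.

∂_1: C_1 → C_0 maps an edge to its endpoints' difference, ∂[p,q] = q − p.
As a 10×30 matrix over Z this has rank 9, with invariant factors (1,1,1,1,1,1,1,1,1).

The boundary map ∂_2: C_2 → C_1 sends each 2-simplex [p,q,r] to [q,r] − [p,r] + [p,q]. For instance
  ∂[v_1,v_6,v_7] = [v_6,v_7] − [v_1,v_7] + [v_1,v_6],
  ∂[v_1,v_2,v_6] = [v_2,v_6] − [v_1,v_6] + [v_1,v_2].
As a 30×20 matrix over Z this has rank 20, with invariant factors (1,1,1,1,1,1,1,1,1,1,1,1,1,1,1,1,1,1,1,2).

From H_k ≅ ker(∂_k) / im(∂_{k+1}) we obtain:

  H_0: rank C_0 − rank ∂_1 = 10 − 9 = 1, and the invariant factors of ∂_1 are all 1, so H_0 = Z.
  H_1: rank ker ∂_1 − rank ∂_2 = (30 − 9) − 20 = 1, and ∂_2 has invariant factor 2 > 1, so H_1 = Z ⊕ Z/2.
  H_2: rank ker ∂_2 − rank ∂_3 = (20 − 20) − 0 = 0, and there is no ∂_3, so H_2 = 0.

(K is a triangulation of the Klein bottle.)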